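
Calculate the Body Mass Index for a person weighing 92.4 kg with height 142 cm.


BMI = weight / height^2
height = 142 cm = 1.42 m
BMI = 92.4 / 1.42^2
BMI = 45.82 kg/m^2


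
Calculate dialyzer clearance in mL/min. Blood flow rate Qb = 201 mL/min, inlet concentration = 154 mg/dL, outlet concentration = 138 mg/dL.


K = Qb * (Cb_in - Cb_out) / Cb_in
K = 201 * (154 - 138) / 154
K = 20.88 mL/min


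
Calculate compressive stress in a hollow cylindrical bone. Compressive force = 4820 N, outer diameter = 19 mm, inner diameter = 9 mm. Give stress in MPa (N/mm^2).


A = pi*(r_o^2 - r_i^2)
r_o = 9.5 mm, r_i = 4.5 mm
A = 219.911 mm^2
sigma = F/A = 4820 / 219.911
sigma = 21.92 MPa


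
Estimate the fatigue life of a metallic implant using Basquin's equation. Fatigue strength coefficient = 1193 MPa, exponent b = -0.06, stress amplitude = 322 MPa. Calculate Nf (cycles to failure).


sigma_a = sigma_f' * (2Nf)^b
2Nf = (sigma_a/sigma_f')^(1/b)
2Nf = (322/1193)^(1/-0.06)
2Nf = 3.0181642e+09
Nf = 1.5091e+09


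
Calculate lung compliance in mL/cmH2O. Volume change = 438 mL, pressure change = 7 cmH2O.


C = dV / dP
C = 438 / 7
C = 62.57 mL/cmH2O


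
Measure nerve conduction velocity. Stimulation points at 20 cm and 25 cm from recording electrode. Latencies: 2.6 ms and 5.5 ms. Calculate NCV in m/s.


Distance = (25 - 20) / 100 = 0.05 m
dt = (5.5 - 2.6) / 1000 = 0.0029 s
NCV = dist / dt = 17.24 m/s


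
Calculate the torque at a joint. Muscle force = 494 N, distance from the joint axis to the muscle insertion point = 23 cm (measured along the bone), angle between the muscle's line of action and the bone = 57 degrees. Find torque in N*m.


Torque = F * d * sin(theta)   (moment arm = d*sin(theta))
d = 23 cm = 0.23 m
Torque = 494 * 0.23 * sin(57)
Torque = 95.29 N*m


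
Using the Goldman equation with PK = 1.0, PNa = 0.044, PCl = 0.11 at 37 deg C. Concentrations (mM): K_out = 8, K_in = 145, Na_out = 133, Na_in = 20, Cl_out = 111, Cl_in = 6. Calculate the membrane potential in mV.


Vm = (RT/F)*ln((PK*Ko + PNa*Nao + PCl*Cli)/(PK*Ki + PNa*Nai + PCl*Clo))
Numer = 14.512, Denom = 158.09
Vm = -63.82 mV


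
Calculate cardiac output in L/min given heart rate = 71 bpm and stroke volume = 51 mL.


CO = HR * SV
CO = 71 * 51 / 1000
CO = 3.621 L/min


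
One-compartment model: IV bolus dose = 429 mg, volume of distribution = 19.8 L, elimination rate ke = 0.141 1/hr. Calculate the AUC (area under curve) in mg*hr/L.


C0 = Dose/Vd = 429/19.8 = 21.6667 mg/L
AUC = C0/ke = 21.6667/0.141
AUC = 153.7 mg*hr/L


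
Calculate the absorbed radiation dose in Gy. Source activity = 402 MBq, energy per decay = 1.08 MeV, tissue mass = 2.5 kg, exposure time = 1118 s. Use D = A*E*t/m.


A = 402 MBq = 4.0200e+08 Bq
E = 1.08 MeV = 1.73016e-13 J
D = A*E*t/m = 4.0200e+08*1.73016e-13*1118/2.5
D = 0.0311 Gy


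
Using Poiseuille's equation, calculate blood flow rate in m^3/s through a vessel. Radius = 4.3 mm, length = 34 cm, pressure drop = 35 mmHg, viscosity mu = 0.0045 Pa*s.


Q = pi*r^4*dP / (8*mu*L)
r = 0.0043 m, L = 0.34 m
dP = 35 mmHg = 4666.27 Pa
Q = 4.0946e-04 m^3/s


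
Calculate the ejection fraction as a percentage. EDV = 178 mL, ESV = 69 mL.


SV = EDV - ESV = 178 - 69 = 109 mL
EF = SV/EDV * 100 = 109/178 * 100
EF = 61.24%


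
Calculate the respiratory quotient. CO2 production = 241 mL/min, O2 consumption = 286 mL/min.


RQ = VCO2 / VO2
RQ = 241 / 286
RQ = 0.8427


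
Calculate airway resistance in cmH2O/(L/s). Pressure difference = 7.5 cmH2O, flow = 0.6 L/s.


R = dP / flow
R = 7.5 / 0.6
R = 12.5 cmH2O/(L/s)


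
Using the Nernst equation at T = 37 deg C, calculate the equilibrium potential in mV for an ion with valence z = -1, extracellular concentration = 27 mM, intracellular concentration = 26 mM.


E = (RT/(zF)) * ln(C_out/C_in)
T = 37 + 273.15 = 310.15 K
E = (8.314 * 310.15 / (-1 * 96485)) * ln(27/26)
E = -1.009 mV


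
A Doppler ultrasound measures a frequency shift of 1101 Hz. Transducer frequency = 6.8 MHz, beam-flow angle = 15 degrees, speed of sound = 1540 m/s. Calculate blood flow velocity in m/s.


v = fd * c / (2 * f0 * cos(theta))
v = 1101 * 1540 / (2 * 6.8000e+06 * cos(15))
v = 0.1291 m/s


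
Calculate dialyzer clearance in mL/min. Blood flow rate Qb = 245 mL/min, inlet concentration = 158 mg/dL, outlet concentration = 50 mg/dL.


K = Qb * (Cb_in - Cb_out) / Cb_in
K = 245 * (158 - 50) / 158
K = 167.5 mL/min


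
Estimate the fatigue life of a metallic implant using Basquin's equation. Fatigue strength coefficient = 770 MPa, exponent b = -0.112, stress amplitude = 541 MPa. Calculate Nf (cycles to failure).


sigma_a = sigma_f' * (2Nf)^b
2Nf = (sigma_a/sigma_f')^(1/b)
2Nf = (541/770)^(1/-0.112)
2Nf = 23.37177
Nf = 11.69


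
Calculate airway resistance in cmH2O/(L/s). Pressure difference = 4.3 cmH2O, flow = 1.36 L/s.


R = dP / flow
R = 4.3 / 1.36
R = 3.162 cmH2O/(L/s)


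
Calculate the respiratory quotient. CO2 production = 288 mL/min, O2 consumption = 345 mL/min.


RQ = VCO2 / VO2
RQ = 288 / 345
RQ = 0.8348


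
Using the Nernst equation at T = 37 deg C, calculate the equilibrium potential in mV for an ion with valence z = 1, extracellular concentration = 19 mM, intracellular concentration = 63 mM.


E = (RT/(zF)) * ln(C_out/C_in)
T = 37 + 273.15 = 310.15 K
E = (8.314 * 310.15 / (1 * 96485)) * ln(19/63)
E = -32.04 mV


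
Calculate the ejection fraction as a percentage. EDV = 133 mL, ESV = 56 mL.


SV = EDV - ESV = 133 - 56 = 77 mL
EF = SV/EDV * 100 = 77/133 * 100
EF = 57.89%


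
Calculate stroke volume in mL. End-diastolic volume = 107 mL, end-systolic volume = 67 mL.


SV = EDV - ESV
SV = 107 - 67
SV = 40 mL


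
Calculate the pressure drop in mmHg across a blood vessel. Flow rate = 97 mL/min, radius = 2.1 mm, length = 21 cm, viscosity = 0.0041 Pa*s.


dP = 8*mu*L*Q / (pi*r^4)
Q = 97 mL/min = 1.61667e-06 m^3/s
dP = 182.258 Pa = 182.258 / 133.322 mmHg = 1.367 mmHg


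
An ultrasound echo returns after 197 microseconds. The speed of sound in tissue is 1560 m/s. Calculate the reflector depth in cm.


depth = c * t / 2
t = 197 us = 1.9700e-04 s
depth = 1560 * 1.9700e-04 / 2
depth = 0.15366 m = 15.366 cm


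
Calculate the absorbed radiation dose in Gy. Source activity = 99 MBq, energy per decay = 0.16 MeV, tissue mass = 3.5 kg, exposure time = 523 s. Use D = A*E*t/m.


A = 99 MBq = 9.9000e+07 Bq
E = 0.16 MeV = 2.5632e-14 J
D = A*E*t/m = 9.9000e+07*2.5632e-14*523/3.5
D = 3.7919e-04 Gy


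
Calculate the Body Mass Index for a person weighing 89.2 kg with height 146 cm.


BMI = weight / height^2
height = 146 cm = 1.46 m
BMI = 89.2 / 1.46^2
BMI = 41.85 kg/m^2


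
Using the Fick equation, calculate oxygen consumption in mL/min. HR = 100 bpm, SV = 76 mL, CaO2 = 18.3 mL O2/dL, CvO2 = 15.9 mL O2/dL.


CO = HR*SV = 100*76/1000 = 7.6 L/min
a-v O2 diff = 18.3 - 15.9 = 2.4 mL/dL
VO2 = CO * (CaO2-CvO2) * 10 dL/L
VO2 = 7.6 * 2.4 * 10
VO2 = 182.4 mL/min


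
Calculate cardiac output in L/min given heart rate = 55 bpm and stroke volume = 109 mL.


CO = HR * SV
CO = 55 * 109 / 1000
CO = 5.995 L/min


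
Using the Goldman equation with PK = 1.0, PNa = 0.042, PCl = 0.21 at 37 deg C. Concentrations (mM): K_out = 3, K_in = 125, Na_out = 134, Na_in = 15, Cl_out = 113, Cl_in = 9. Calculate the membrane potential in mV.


Vm = (RT/F)*ln((PK*Ko + PNa*Nao + PCl*Cli)/(PK*Ki + PNa*Nai + PCl*Clo))
Numer = 10.518, Denom = 149.36
Vm = -70.91 mV


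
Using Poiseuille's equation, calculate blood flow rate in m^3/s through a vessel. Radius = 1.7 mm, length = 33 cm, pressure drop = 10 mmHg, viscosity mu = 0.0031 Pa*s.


Q = pi*r^4*dP / (8*mu*L)
r = 0.0017 m, L = 0.33 m
dP = 10 mmHg = 1333.22 Pa
Q = 4.2745e-06 m^3/s


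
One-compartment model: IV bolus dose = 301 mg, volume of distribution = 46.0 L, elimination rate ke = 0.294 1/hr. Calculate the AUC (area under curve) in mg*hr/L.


C0 = Dose/Vd = 301/46.0 = 6.54348 mg/L
AUC = C0/ke = 6.54348/0.294
AUC = 22.26 mg*hr/L


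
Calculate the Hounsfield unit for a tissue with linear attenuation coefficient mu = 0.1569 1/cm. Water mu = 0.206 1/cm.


HU = ((mu_tissue - mu_water) / mu_water) * 1000
HU = ((0.1569 - 0.206) / 0.206) * 1000
HU = -238.3


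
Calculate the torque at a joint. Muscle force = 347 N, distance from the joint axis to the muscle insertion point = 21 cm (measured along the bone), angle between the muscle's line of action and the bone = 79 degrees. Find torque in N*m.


Torque = F * d * sin(theta)   (moment arm = d*sin(theta))
d = 21 cm = 0.21 m
Torque = 347 * 0.21 * sin(79)
Torque = 71.53 N*m


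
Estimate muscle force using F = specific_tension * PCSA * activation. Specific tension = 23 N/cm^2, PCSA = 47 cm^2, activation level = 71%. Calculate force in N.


F = sigma * PCSA * activation
F = 23 * 47 * 0.71
F = 767.5 N


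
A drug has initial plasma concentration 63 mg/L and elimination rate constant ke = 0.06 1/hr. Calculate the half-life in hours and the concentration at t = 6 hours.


t_half = ln(2) / ke = 0.693147 / 0.06 = 11.55 hr
C(t) = C0 * exp(-ke*t) = 63 * exp(-0.06*6)
C(6) = 43.95 mg/L


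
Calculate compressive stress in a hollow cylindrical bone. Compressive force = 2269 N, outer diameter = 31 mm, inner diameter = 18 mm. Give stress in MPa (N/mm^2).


A = pi*(r_o^2 - r_i^2)
r_o = 15.5 mm, r_i = 9 mm
A = 500.299 mm^2
sigma = F/A = 2269 / 500.299
sigma = 4.535 MPa


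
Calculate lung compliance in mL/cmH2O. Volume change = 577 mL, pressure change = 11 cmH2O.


C = dV / dP
C = 577 / 11
C = 52.45 mL/cmH2O


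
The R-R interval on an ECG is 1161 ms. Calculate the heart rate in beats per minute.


HR = 60 / RR_interval(s)
RR = 1161 ms = 1.161 s
HR = 60 / 1.161 = 51.68 bpm


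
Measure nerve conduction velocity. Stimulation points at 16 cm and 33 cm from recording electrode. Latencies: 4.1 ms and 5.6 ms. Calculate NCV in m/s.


Distance = (33 - 16) / 100 = 0.17 m
dt = (5.6 - 4.1) / 1000 = 0.0015 s
NCV = dist / dt = 113.3 m/s


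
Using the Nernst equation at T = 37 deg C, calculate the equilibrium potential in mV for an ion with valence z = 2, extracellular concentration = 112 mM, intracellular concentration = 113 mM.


E = (RT/(zF)) * ln(C_out/C_in)
T = 37 + 273.15 = 310.15 K
E = (8.314 * 310.15 / (2 * 96485)) * ln(112/113)
E = -0.1188 mV


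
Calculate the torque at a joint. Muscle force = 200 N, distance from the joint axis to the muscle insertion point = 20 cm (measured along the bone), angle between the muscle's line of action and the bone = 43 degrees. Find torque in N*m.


Torque = F * d * sin(theta)   (moment arm = d*sin(theta))
d = 20 cm = 0.2 m
Torque = 200 * 0.2 * sin(43)
Torque = 27.28 N*m


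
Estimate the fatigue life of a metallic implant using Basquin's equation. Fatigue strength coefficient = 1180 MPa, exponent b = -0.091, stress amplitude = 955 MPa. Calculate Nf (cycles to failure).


sigma_a = sigma_f' * (2Nf)^b
2Nf = (sigma_a/sigma_f')^(1/b)
2Nf = (955/1180)^(1/-0.091)
2Nf = 10.224812
Nf = 5.112


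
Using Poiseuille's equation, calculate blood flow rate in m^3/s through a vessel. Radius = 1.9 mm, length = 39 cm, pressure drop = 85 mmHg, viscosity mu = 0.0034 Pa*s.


Q = pi*r^4*dP / (8*mu*L)
r = 0.0019 m, L = 0.39 m
dP = 85 mmHg = 11332.37 Pa
Q = 4.3737e-05 m^3/s


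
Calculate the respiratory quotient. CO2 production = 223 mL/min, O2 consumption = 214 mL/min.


RQ = VCO2 / VO2
RQ = 223 / 214
RQ = 1.042


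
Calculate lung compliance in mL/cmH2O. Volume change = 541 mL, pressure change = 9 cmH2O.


C = dV / dP
C = 541 / 9
C = 60.11 mL/cmH2O


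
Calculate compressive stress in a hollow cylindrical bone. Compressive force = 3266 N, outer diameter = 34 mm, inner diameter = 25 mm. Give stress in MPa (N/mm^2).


A = pi*(r_o^2 - r_i^2)
r_o = 17 mm, r_i = 12.5 mm
A = 417.046 mm^2
sigma = F/A = 3266 / 417.046
sigma = 7.831 MPa


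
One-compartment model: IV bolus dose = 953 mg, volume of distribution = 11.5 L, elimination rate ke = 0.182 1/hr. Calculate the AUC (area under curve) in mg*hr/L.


C0 = Dose/Vd = 953/11.5 = 82.8696 mg/L
AUC = C0/ke = 82.8696/0.182
AUC = 455.3 mg*hr/L


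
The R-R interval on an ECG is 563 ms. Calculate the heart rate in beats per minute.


HR = 60 / RR_interval(s)
RR = 563 ms = 0.563 s
HR = 60 / 0.563 = 106.6 bpm


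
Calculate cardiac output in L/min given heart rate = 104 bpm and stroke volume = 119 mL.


CO = HR * SV
CO = 104 * 119 / 1000
CO = 12.38 L/min


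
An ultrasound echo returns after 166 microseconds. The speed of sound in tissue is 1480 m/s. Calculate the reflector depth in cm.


depth = c * t / 2
t = 166 us = 1.6600e-04 s
depth = 1480 * 1.6600e-04 / 2
depth = 0.12284 m = 12.284 cm


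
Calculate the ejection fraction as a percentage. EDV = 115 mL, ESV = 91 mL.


SV = EDV - ESV = 115 - 91 = 24 mL
EF = SV/EDV * 100 = 24/115 * 100
EF = 20.87%


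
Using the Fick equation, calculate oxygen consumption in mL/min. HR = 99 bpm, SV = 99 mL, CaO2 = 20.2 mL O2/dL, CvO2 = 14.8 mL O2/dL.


CO = HR*SV = 99*99/1000 = 9.801 L/min
a-v O2 diff = 20.2 - 14.8 = 5.4 mL/dL
VO2 = CO * (CaO2-CvO2) * 10 dL/L
VO2 = 9.801 * 5.4 * 10
VO2 = 529.3 mL/min


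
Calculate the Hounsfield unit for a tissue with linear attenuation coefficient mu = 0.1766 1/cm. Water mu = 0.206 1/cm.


HU = ((mu_tissue - mu_water) / mu_water) * 1000
HU = ((0.1766 - 0.206) / 0.206) * 1000
HU = -142.7


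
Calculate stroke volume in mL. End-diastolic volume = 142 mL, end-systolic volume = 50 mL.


SV = EDV - ESV
SV = 142 - 50
SV = 92 mL


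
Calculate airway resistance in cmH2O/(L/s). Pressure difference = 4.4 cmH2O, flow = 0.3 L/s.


R = dP / flow
R = 4.4 / 0.3
R = 14.67 cmH2O/(L/s)


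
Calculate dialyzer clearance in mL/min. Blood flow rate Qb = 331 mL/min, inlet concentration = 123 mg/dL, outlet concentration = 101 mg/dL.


K = Qb * (Cb_in - Cb_out) / Cb_in
K = 331 * (123 - 101) / 123
K = 59.2 mL/min


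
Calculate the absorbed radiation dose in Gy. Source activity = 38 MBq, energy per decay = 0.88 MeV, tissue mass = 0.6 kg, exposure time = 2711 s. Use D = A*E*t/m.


A = 38 MBq = 3.8000e+07 Bq
E = 0.88 MeV = 1.40976e-13 J
D = A*E*t/m = 3.8000e+07*1.40976e-13*2711/0.6
D = 0.02421 Gy


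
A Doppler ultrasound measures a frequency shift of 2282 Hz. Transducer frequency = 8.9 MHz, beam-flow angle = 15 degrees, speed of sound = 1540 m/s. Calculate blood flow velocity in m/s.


v = fd * c / (2 * f0 * cos(theta))
v = 2282 * 1540 / (2 * 8.9000e+06 * cos(15))
v = 0.2044 m/s


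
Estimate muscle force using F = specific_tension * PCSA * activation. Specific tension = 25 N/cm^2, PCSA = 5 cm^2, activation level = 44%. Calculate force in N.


F = sigma * PCSA * activation
F = 25 * 5 * 0.44
F = 55 N


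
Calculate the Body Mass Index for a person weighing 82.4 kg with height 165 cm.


BMI = weight / height^2
height = 165 cm = 1.65 m
BMI = 82.4 / 1.65^2
BMI = 30.27 kg/m^2


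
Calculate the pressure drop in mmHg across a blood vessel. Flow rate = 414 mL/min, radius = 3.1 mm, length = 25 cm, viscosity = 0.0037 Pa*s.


dP = 8*mu*L*Q / (pi*r^4)
Q = 414 mL/min = 6.9e-06 m^3/s
dP = 175.988 Pa = 175.988 / 133.322 mmHg = 1.32 mmHg


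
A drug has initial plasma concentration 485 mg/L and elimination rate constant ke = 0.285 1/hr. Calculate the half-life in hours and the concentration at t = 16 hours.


t_half = ln(2) / ke = 0.693147 / 0.285 = 2.432 hr
C(t) = C0 * exp(-ke*t) = 485 * exp(-0.285*16)
C(16) = 5.074 mg/L


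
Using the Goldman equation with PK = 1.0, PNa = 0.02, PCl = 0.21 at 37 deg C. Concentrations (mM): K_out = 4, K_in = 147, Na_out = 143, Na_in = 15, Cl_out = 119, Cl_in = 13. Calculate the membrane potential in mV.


Vm = (RT/F)*ln((PK*Ko + PNa*Nao + PCl*Cli)/(PK*Ki + PNa*Nai + PCl*Clo))
Numer = 9.59, Denom = 172.29
Vm = -77.19 mV


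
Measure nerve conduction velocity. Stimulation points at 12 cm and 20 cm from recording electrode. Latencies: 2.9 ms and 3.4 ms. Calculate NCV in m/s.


Distance = (20 - 12) / 100 = 0.08 m
dt = (3.4 - 2.9) / 1000 = 5.0000e-04 s
NCV = dist / dt = 160 m/s


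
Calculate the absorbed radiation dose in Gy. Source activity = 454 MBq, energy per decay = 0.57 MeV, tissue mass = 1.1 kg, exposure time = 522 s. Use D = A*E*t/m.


A = 454 MBq = 4.5400e+08 Bq
E = 0.57 MeV = 9.1314e-14 J
D = A*E*t/m = 4.5400e+08*9.1314e-14*522/1.1
D = 0.01967 Gy


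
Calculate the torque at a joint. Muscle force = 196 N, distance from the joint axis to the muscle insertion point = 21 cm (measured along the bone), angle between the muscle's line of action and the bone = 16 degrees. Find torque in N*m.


Torque = F * d * sin(theta)   (moment arm = d*sin(theta))
d = 21 cm = 0.21 m
Torque = 196 * 0.21 * sin(16)
Torque = 11.35 N*m


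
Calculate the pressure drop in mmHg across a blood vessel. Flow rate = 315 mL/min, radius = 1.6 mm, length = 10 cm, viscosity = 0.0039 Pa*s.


dP = 8*mu*L*Q / (pi*r^4)
Q = 315 mL/min = 5.25e-06 m^3/s
dP = 795.58 Pa = 795.58 / 133.322 mmHg = 5.967 mmHg


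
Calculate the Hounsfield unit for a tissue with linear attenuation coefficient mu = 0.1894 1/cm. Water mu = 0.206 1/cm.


HU = ((mu_tissue - mu_water) / mu_water) * 1000
HU = ((0.1894 - 0.206) / 0.206) * 1000
HU = -80.58


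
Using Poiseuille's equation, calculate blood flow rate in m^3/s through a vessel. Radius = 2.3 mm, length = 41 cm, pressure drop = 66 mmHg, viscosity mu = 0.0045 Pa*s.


Q = pi*r^4*dP / (8*mu*L)
r = 0.0023 m, L = 0.41 m
dP = 66 mmHg = 8799.252 Pa
Q = 5.2411e-05 m^3/s


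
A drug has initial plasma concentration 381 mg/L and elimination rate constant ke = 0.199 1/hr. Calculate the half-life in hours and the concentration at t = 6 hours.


t_half = ln(2) / ke = 0.693147 / 0.199 = 3.483 hr
C(t) = C0 * exp(-ke*t) = 381 * exp(-0.199*6)
C(6) = 115.4 mg/L


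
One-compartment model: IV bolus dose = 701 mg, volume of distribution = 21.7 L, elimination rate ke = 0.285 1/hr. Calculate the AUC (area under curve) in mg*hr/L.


C0 = Dose/Vd = 701/21.7 = 32.3041 mg/L
AUC = C0/ke = 32.3041/0.285
AUC = 113.3 mg*hr/L


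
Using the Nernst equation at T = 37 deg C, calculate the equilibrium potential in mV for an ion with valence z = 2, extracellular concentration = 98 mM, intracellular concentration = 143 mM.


E = (RT/(zF)) * ln(C_out/C_in)
T = 37 + 273.15 = 310.15 K
E = (8.314 * 310.15 / (2 * 96485)) * ln(98/143)
E = -5.049 mV


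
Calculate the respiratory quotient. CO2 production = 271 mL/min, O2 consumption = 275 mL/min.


RQ = VCO2 / VO2
RQ = 271 / 275
RQ = 0.9855


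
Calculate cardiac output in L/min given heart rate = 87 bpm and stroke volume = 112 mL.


CO = HR * SV
CO = 87 * 112 / 1000
CO = 9.744 L/min


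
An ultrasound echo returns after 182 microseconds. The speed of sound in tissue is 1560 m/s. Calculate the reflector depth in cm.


depth = c * t / 2
t = 182 us = 1.8200e-04 s
depth = 1560 * 1.8200e-04 / 2
depth = 0.14196 m = 14.196 cm


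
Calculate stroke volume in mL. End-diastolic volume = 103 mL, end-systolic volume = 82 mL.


SV = EDV - ESV
SV = 103 - 82
SV = 21 mL


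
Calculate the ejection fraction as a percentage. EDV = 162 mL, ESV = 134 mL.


SV = EDV - ESV = 162 - 134 = 28 mL
EF = SV/EDV * 100 = 28/162 * 100
EF = 17.28%


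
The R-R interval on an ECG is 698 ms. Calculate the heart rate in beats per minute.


HR = 60 / RR_interval(s)
RR = 698 ms = 0.698 s
HR = 60 / 0.698 = 85.96 bpm


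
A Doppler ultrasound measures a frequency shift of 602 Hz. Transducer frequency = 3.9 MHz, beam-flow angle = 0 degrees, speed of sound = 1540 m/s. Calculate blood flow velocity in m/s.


v = fd * c / (2 * f0 * cos(theta))
v = 602 * 1540 / (2 * 3.9000e+06 * cos(0))
v = 0.1189 m/s


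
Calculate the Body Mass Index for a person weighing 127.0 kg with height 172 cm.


BMI = weight / height^2
height = 172 cm = 1.72 m
BMI = 127.0 / 1.72^2
BMI = 42.93 kg/m^2


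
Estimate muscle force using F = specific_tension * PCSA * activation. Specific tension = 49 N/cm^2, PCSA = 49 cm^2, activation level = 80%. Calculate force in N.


F = sigma * PCSA * activation
F = 49 * 49 * 0.8
F = 1921 N


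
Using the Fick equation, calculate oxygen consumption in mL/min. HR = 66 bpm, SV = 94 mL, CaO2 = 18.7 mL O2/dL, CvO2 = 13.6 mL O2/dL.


CO = HR*SV = 66*94/1000 = 6.204 L/min
a-v O2 diff = 18.7 - 13.6 = 5.1 mL/dL
VO2 = CO * (CaO2-CvO2) * 10 dL/L
VO2 = 6.204 * 5.1 * 10
VO2 = 316.4 mL/min


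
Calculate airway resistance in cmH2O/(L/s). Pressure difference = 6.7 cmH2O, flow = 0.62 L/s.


R = dP / flow
R = 6.7 / 0.62
R = 10.81 cmH2O/(L/s)


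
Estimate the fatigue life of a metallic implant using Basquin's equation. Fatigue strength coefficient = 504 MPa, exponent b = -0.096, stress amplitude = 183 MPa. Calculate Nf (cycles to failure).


sigma_a = sigma_f' * (2Nf)^b
2Nf = (sigma_a/sigma_f')^(1/b)
2Nf = (183/504)^(1/-0.096)
2Nf = 38292.986
Nf = 1.915e+04


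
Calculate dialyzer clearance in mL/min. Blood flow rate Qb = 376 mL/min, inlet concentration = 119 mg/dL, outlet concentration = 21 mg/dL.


K = Qb * (Cb_in - Cb_out) / Cb_in
K = 376 * (119 - 21) / 119
K = 309.6 mL/min


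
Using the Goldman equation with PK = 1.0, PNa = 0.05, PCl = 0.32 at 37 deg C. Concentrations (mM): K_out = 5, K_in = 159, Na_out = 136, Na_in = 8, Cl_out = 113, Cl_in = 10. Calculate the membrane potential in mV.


Vm = (RT/F)*ln((PK*Ko + PNa*Nao + PCl*Cli)/(PK*Ki + PNa*Nai + PCl*Clo))
Numer = 15, Denom = 195.56
Vm = -68.63 mV


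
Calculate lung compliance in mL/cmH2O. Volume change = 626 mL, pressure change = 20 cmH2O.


C = dV / dP
C = 626 / 20
C = 31.3 mL/cmH2O


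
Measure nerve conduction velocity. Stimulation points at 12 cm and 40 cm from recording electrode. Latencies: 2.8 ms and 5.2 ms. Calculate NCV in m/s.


Distance = (40 - 12) / 100 = 0.28 m
dt = (5.2 - 2.8) / 1000 = 0.0024 s
NCV = dist / dt = 116.7 m/s


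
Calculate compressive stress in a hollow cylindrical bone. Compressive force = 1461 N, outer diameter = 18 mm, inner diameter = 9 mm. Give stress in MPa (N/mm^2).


A = pi*(r_o^2 - r_i^2)
r_o = 9 mm, r_i = 4.5 mm
A = 190.852 mm^2
sigma = F/A = 1461 / 190.852
sigma = 7.655 MPa


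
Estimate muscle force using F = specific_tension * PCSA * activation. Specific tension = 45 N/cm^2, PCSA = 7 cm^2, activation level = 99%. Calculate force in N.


F = sigma * PCSA * activation
F = 45 * 7 * 0.99
F = 311.9 N


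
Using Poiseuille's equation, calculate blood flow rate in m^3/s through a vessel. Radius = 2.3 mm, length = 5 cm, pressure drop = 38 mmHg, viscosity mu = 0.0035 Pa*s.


Q = pi*r^4*dP / (8*mu*L)
r = 0.0023 m, L = 0.05 m
dP = 38 mmHg = 5066.236 Pa
Q = 3.1814e-04 m^3/s


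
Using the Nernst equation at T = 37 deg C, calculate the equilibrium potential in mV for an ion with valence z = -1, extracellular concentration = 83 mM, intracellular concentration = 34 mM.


E = (RT/(zF)) * ln(C_out/C_in)
T = 37 + 273.15 = 310.15 K
E = (8.314 * 310.15 / (-1 * 96485)) * ln(83/34)
E = -23.85 mV


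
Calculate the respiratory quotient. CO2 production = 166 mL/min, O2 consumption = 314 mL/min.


RQ = VCO2 / VO2
RQ = 166 / 314
RQ = 0.5287


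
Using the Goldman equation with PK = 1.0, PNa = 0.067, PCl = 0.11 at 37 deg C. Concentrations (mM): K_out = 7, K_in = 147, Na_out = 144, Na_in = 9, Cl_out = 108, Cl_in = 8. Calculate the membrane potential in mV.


Vm = (RT/F)*ln((PK*Ko + PNa*Nao + PCl*Cli)/(PK*Ki + PNa*Nai + PCl*Clo))
Numer = 17.528, Denom = 159.483
Vm = -59.01 mV


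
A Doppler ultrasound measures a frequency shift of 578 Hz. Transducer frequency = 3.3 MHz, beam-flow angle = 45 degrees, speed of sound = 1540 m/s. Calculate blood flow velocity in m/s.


v = fd * c / (2 * f0 * cos(theta))
v = 578 * 1540 / (2 * 3.3000e+06 * cos(45))
v = 0.1907 m/s


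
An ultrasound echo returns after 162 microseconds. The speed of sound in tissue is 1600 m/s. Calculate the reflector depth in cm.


depth = c * t / 2
t = 162 us = 1.6200e-04 s
depth = 1600 * 1.6200e-04 / 2
depth = 0.1296 m = 12.96 cm


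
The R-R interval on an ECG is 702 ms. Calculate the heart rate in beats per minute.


HR = 60 / RR_interval(s)
RR = 702 ms = 0.702 s
HR = 60 / 0.702 = 85.47 bpm


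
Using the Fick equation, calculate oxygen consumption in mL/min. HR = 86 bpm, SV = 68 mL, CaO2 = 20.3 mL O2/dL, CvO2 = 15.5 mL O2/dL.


CO = HR*SV = 86*68/1000 = 5.848 L/min
a-v O2 diff = 20.3 - 15.5 = 4.8 mL/dL
VO2 = CO * (CaO2-CvO2) * 10 dL/L
VO2 = 5.848 * 4.8 * 10
VO2 = 280.7 mL/min


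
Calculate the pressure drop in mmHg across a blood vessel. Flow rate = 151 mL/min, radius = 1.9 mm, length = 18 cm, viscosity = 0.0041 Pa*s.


dP = 8*mu*L*Q / (pi*r^4)
Q = 151 mL/min = 2.51667e-06 m^3/s
dP = 362.918 Pa = 362.918 / 133.322 mmHg = 2.722 mmHg


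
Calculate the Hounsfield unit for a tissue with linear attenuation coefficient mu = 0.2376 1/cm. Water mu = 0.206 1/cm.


HU = ((mu_tissue - mu_water) / mu_water) * 1000
HU = ((0.2376 - 0.206) / 0.206) * 1000
HU = 153.4


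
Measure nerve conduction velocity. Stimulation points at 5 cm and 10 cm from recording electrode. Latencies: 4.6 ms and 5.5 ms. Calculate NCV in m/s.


Distance = (10 - 5) / 100 = 0.05 m
dt = (5.5 - 4.6) / 1000 = 9.0000e-04 s
NCV = dist / dt = 55.56 m/s


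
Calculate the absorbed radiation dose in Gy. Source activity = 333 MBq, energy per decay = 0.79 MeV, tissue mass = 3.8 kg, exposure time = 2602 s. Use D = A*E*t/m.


A = 333 MBq = 3.3300e+08 Bq
E = 0.79 MeV = 1.26558e-13 J
D = A*E*t/m = 3.3300e+08*1.26558e-13*2602/3.8
D = 0.02886 Gy


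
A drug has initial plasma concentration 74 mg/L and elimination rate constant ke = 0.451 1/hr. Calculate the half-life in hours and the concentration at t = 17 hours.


t_half = ln(2) / ke = 0.693147 / 0.451 = 1.537 hr
C(t) = C0 * exp(-ke*t) = 74 * exp(-0.451*17)
C(17) = 0.03463 mg/L


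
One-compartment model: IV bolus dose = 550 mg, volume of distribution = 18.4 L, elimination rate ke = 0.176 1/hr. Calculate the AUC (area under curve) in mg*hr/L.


C0 = Dose/Vd = 550/18.4 = 29.8913 mg/L
AUC = C0/ke = 29.8913/0.176
AUC = 169.8 mg*hr/L


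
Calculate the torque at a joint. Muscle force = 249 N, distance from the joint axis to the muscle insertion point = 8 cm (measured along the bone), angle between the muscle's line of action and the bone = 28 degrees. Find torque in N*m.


Torque = F * d * sin(theta)   (moment arm = d*sin(theta))
d = 8 cm = 0.08 m
Torque = 249 * 0.08 * sin(28)
Torque = 9.352 N*m


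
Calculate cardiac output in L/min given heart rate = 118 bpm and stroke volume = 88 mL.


CO = HR * SV
CO = 118 * 88 / 1000
CO = 10.38 L/min


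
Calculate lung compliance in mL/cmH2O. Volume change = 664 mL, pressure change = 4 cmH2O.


C = dV / dP
C = 664 / 4
C = 166 mL/cmH2O


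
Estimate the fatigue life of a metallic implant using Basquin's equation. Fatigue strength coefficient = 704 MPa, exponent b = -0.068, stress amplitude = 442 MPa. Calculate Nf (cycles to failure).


sigma_a = sigma_f' * (2Nf)^b
2Nf = (sigma_a/sigma_f')^(1/b)
2Nf = (442/704)^(1/-0.068)
2Nf = 939.29033
Nf = 469.6


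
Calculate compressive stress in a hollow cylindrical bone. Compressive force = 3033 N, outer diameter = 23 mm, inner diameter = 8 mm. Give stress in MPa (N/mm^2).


A = pi*(r_o^2 - r_i^2)
r_o = 11.5 mm, r_i = 4 mm
A = 365.21 mm^2
sigma = F/A = 3033 / 365.21
sigma = 8.305 MPa


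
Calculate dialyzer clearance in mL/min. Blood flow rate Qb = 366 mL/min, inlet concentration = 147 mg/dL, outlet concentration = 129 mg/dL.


K = Qb * (Cb_in - Cb_out) / Cb_in
K = 366 * (147 - 129) / 147
K = 44.82 mL/min


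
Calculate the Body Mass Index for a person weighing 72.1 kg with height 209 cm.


BMI = weight / height^2
height = 209 cm = 2.09 m
BMI = 72.1 / 2.09^2
BMI = 16.51 kg/m^2


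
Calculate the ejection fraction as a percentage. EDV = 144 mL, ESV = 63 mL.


SV = EDV - ESV = 144 - 63 = 81 mL
EF = SV/EDV * 100 = 81/144 * 100
EF = 56.25%


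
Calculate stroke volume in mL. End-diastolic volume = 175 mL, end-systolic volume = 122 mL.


SV = EDV - ESV
SV = 175 - 122
SV = 53 mL


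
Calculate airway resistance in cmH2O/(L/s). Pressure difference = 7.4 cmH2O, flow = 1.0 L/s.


R = dP / flow
R = 7.4 / 1.0
R = 7.4 cmH2O/(L/s)


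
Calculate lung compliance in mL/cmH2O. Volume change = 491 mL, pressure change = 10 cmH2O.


C = dV / dP
C = 491 / 10
C = 49.1 mL/cmH2O


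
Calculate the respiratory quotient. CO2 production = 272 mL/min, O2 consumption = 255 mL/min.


RQ = VCO2 / VO2
RQ = 272 / 255
RQ = 1.067


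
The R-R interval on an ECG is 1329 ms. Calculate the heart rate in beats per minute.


HR = 60 / RR_interval(s)
RR = 1329 ms = 1.329 s
HR = 60 / 1.329 = 45.15 bpm


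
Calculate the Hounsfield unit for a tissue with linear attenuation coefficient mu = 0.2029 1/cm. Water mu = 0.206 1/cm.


HU = ((mu_tissue - mu_water) / mu_water) * 1000
HU = ((0.2029 - 0.206) / 0.206) * 1000
HU = -15.05


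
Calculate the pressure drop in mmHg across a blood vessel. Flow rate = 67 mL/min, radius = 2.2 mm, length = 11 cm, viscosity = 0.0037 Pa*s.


dP = 8*mu*L*Q / (pi*r^4)
Q = 67 mL/min = 1.11667e-06 m^3/s
dP = 49.4047 Pa = 49.4047 / 133.322 mmHg = 0.3706 mmHg


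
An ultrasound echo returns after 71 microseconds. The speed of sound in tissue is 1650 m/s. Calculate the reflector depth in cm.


depth = c * t / 2
t = 71 us = 7.1000e-05 s
depth = 1650 * 7.1000e-05 / 2
depth = 0.058575 m = 5.8575 cm


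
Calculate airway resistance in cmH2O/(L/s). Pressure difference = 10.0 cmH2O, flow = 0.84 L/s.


R = dP / flow
R = 10.0 / 0.84
R = 11.9 cmH2O/(L/s)


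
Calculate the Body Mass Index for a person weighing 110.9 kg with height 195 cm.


BMI = weight / height^2
height = 195 cm = 1.95 m
BMI = 110.9 / 1.95^2
BMI = 29.17 kg/m^2


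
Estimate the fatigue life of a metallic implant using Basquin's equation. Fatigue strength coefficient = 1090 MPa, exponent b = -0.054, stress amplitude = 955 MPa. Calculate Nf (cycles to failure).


sigma_a = sigma_f' * (2Nf)^b
2Nf = (sigma_a/sigma_f')^(1/b)
2Nf = (955/1090)^(1/-0.054)
2Nf = 11.571542
Nf = 5.786


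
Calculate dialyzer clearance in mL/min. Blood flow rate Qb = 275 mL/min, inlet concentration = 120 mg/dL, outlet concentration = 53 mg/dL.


K = Qb * (Cb_in - Cb_out) / Cb_in
K = 275 * (120 - 53) / 120
K = 153.5 mL/min


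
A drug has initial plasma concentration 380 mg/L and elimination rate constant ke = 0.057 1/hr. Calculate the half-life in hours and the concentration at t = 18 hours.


t_half = ln(2) / ke = 0.693147 / 0.057 = 12.16 hr
C(t) = C0 * exp(-ke*t) = 380 * exp(-0.057*18)
C(18) = 136.2 mg/L


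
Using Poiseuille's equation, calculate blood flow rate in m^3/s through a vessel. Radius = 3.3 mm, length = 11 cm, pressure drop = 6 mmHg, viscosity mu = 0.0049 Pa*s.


Q = pi*r^4*dP / (8*mu*L)
r = 0.0033 m, L = 0.11 m
dP = 6 mmHg = 799.932 Pa
Q = 6.9116e-05 m^3/s


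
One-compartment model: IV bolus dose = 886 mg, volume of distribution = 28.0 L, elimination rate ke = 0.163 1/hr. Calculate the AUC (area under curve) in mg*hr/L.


C0 = Dose/Vd = 886/28.0 = 31.6429 mg/L
AUC = C0/ke = 31.6429/0.163
AUC = 194.1 mg*hr/L


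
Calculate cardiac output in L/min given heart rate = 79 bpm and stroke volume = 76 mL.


CO = HR * SV
CO = 79 * 76 / 1000
CO = 6.004 L/min


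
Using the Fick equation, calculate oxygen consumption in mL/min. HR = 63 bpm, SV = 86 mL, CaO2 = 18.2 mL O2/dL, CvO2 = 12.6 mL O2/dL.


CO = HR*SV = 63*86/1000 = 5.418 L/min
a-v O2 diff = 18.2 - 12.6 = 5.6 mL/dL
VO2 = CO * (CaO2-CvO2) * 10 dL/L
VO2 = 5.418 * 5.6 * 10
VO2 = 303.4 mL/min


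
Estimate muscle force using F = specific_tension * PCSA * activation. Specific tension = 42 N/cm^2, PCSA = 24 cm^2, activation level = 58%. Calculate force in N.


F = sigma * PCSA * activation
F = 42 * 24 * 0.58
F = 584.6 N


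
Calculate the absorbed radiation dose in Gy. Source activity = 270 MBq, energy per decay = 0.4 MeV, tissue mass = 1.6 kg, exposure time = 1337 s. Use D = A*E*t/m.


A = 270 MBq = 2.7000e+08 Bq
E = 0.4 MeV = 6.408e-14 J
D = A*E*t/m = 2.7000e+08*6.408e-14*1337/1.6
D = 0.01446 Gy


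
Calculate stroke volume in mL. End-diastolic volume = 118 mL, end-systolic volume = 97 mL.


SV = EDV - ESV
SV = 118 - 97
SV = 21 mL


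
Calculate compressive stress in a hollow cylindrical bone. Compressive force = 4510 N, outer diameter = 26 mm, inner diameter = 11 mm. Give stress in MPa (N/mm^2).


A = pi*(r_o^2 - r_i^2)
r_o = 13 mm, r_i = 5.5 mm
A = 435.896 mm^2
sigma = F/A = 4510 / 435.896
sigma = 10.35 MPa


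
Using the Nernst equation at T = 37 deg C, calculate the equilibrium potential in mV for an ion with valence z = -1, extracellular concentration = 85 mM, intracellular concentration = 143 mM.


E = (RT/(zF)) * ln(C_out/C_in)
T = 37 + 273.15 = 310.15 K
E = (8.314 * 310.15 / (-1 * 96485)) * ln(85/143)
E = 13.9 mV


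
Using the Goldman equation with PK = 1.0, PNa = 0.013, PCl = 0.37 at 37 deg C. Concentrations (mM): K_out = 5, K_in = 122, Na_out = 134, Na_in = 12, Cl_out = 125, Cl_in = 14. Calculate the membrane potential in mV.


Vm = (RT/F)*ln((PK*Ko + PNa*Nao + PCl*Cli)/(PK*Ki + PNa*Nai + PCl*Clo))
Numer = 11.922, Denom = 168.406
Vm = -70.77 mV


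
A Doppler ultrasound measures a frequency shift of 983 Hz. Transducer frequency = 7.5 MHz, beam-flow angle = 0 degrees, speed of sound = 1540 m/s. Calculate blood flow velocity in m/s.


v = fd * c / (2 * f0 * cos(theta))
v = 983 * 1540 / (2 * 7.5000e+06 * cos(0))
v = 0.1009 m/s


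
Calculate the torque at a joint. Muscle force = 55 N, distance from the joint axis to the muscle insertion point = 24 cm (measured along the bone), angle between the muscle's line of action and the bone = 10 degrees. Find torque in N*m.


Torque = F * d * sin(theta)   (moment arm = d*sin(theta))
d = 24 cm = 0.24 m
Torque = 55 * 0.24 * sin(10)
Torque = 2.292 N*m


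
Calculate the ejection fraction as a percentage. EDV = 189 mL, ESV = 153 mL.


SV = EDV - ESV = 189 - 153 = 36 mL
EF = SV/EDV * 100 = 36/189 * 100
EF = 19.05%


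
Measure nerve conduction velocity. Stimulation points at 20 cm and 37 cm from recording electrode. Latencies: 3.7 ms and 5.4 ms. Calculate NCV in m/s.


Distance = (37 - 20) / 100 = 0.17 m
dt = (5.4 - 3.7) / 1000 = 0.0017 s
NCV = dist / dt = 100 m/s


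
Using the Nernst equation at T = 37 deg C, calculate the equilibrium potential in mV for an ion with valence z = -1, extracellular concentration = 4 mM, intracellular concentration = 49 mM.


E = (RT/(zF)) * ln(C_out/C_in)
T = 37 + 273.15 = 310.15 K
E = (8.314 * 310.15 / (-1 * 96485)) * ln(4/49)
E = 66.96 mV


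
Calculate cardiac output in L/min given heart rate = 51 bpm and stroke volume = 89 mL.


CO = HR * SV
CO = 51 * 89 / 1000
CO = 4.539 L/min


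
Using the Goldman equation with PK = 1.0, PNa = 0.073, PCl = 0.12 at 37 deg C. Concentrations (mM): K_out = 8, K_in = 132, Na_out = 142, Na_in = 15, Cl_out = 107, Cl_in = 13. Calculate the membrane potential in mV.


Vm = (RT/F)*ln((PK*Ko + PNa*Nao + PCl*Cli)/(PK*Ki + PNa*Nai + PCl*Clo))
Numer = 19.926, Denom = 145.935
Vm = -53.21 mV


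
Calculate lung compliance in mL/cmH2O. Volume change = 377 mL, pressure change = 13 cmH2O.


C = dV / dP
C = 377 / 13
C = 29 mL/cmH2O


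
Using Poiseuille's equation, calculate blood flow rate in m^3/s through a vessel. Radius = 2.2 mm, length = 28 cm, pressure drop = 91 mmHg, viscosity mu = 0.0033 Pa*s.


Q = pi*r^4*dP / (8*mu*L)
r = 0.0022 m, L = 0.28 m
dP = 91 mmHg = 12132.302 Pa
Q = 1.2079e-04 m^3/s


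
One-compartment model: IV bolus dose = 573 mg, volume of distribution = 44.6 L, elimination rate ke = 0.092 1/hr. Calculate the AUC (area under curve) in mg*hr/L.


C0 = Dose/Vd = 573/44.6 = 12.8475 mg/L
AUC = C0/ke = 12.8475/0.092
AUC = 139.6 mg*hr/L


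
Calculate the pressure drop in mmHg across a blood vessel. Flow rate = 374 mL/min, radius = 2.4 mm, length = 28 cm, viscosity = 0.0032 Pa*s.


dP = 8*mu*L*Q / (pi*r^4)
Q = 374 mL/min = 6.23333e-06 m^3/s
dP = 428.67 Pa = 428.67 / 133.322 mmHg = 3.215 mmHg


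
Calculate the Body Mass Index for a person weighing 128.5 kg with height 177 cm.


BMI = weight / height^2
height = 177 cm = 1.77 m
BMI = 128.5 / 1.77^2
BMI = 41.02 kg/m^2


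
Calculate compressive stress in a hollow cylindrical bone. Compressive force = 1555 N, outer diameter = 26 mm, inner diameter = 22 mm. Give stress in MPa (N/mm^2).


A = pi*(r_o^2 - r_i^2)
r_o = 13 mm, r_i = 11 mm
A = 150.796 mm^2
sigma = F/A = 1555 / 150.796
sigma = 10.31 MPa


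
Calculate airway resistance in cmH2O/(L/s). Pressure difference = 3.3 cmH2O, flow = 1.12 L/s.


R = dP / flow
R = 3.3 / 1.12
R = 2.946 cmH2O/(L/s)


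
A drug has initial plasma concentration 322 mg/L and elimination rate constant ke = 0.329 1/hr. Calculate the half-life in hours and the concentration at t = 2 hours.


t_half = ln(2) / ke = 0.693147 / 0.329 = 2.107 hr
C(t) = C0 * exp(-ke*t) = 322 * exp(-0.329*2)
C(2) = 166.8 mg/L


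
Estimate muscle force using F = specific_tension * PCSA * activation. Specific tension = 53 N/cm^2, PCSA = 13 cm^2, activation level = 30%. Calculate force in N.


F = sigma * PCSA * activation
F = 53 * 13 * 0.3
F = 206.7 N


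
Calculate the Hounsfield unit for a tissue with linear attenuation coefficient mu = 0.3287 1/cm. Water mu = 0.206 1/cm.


HU = ((mu_tissue - mu_water) / mu_water) * 1000
HU = ((0.3287 - 0.206) / 0.206) * 1000
HU = 595.6


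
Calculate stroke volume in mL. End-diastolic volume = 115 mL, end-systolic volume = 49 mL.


SV = EDV - ESV
SV = 115 - 49
SV = 66 mL


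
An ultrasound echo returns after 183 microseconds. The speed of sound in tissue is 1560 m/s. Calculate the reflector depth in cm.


depth = c * t / 2
t = 183 us = 1.8300e-04 s
depth = 1560 * 1.8300e-04 / 2
depth = 0.14274 m = 14.274 cm


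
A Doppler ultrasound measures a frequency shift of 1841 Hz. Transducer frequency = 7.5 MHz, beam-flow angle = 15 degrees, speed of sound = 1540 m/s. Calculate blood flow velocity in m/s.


v = fd * c / (2 * f0 * cos(theta))
v = 1841 * 1540 / (2 * 7.5000e+06 * cos(15))
v = 0.1957 m/s


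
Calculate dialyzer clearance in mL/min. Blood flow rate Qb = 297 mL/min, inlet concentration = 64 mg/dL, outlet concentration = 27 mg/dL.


K = Qb * (Cb_in - Cb_out) / Cb_in
K = 297 * (64 - 27) / 64
K = 171.7 mL/min


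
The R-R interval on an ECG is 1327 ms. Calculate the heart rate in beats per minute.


HR = 60 / RR_interval(s)
RR = 1327 ms = 1.327 s
HR = 60 / 1.327 = 45.21 bpm


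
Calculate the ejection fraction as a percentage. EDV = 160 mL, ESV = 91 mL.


SV = EDV - ESV = 160 - 91 = 69 mL
EF = SV/EDV * 100 = 69/160 * 100
EF = 43.12%


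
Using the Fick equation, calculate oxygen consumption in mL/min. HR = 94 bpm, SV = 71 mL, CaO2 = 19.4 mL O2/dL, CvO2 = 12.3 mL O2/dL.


CO = HR*SV = 94*71/1000 = 6.674 L/min
a-v O2 diff = 19.4 - 12.3 = 7.1 mL/dL
VO2 = CO * (CaO2-CvO2) * 10 dL/L
VO2 = 6.674 * 7.1 * 10
VO2 = 473.9 mL/min


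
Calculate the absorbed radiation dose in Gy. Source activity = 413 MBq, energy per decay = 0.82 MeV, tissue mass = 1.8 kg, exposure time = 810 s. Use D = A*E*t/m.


A = 413 MBq = 4.1300e+08 Bq
E = 0.82 MeV = 1.31364e-13 J
D = A*E*t/m = 4.1300e+08*1.31364e-13*810/1.8
D = 0.02441 Gy


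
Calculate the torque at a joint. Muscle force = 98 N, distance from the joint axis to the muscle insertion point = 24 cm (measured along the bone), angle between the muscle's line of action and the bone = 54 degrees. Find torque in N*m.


Torque = F * d * sin(theta)   (moment arm = d*sin(theta))
d = 24 cm = 0.24 m
Torque = 98 * 0.24 * sin(54)
Torque = 19.03 N*m
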